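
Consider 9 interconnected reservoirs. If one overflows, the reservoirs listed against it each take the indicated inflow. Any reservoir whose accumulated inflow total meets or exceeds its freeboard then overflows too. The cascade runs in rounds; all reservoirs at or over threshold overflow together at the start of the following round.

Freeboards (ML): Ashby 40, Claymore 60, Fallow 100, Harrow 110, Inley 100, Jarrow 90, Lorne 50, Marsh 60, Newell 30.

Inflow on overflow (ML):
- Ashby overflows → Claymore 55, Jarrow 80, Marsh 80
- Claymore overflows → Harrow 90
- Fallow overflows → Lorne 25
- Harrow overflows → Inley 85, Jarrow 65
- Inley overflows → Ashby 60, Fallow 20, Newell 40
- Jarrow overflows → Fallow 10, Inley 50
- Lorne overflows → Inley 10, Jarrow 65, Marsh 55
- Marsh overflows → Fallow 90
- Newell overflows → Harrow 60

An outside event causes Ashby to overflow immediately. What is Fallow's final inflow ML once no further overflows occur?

Round 1 — Ashby overflows (initial).
  Claymore: +55 → 55 < 60
  Jarrow: +80 → 80 < 90
  Marsh: +80 → 80 ≥ 60
Round 2 — Marsh overflows.
  Fallow: +90 → 90 < 100
No further overflows.

90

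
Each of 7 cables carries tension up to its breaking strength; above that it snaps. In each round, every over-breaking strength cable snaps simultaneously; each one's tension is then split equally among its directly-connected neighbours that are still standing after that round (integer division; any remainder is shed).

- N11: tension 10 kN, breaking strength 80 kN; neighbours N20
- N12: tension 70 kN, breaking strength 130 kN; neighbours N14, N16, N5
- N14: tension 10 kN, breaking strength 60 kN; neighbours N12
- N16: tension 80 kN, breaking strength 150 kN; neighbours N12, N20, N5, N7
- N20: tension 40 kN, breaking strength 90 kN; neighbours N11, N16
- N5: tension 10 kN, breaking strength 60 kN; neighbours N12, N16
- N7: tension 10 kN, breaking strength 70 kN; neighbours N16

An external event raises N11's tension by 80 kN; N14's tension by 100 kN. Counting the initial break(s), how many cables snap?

7

Round 1 — N11 at 90 > 80; N14 at 110 > 60. N11, N14 snap.
  N11 sheds 90 kN to N20: 90 each.
    N20: 40+90 = 130 > 90
  N14 sheds 110 kN to N12: 110 each.
    N12: 70+110 = 180 > 130
Round 2 — N12, N20 snap.
  N12 sheds 180 kN to N16, N5: 90 each.
    N16: 80+90 = 170 > 150
    N5: 10+90 = 100 > 60
  N20 sheds 130 kN to N16: 130 each.
    N16: 170+130 = 300 > 150
Round 3 — N16, N5 snap.
  N16 sheds 300 kN to N7: 300 each.
    N7: 10+300 = 310 > 70
  N5 sheds 100 kN: no online neighbours, lost.
Round 4 — N7 snaps.
  N7 sheds 310 kN: no online neighbours, lost.
No further breaks.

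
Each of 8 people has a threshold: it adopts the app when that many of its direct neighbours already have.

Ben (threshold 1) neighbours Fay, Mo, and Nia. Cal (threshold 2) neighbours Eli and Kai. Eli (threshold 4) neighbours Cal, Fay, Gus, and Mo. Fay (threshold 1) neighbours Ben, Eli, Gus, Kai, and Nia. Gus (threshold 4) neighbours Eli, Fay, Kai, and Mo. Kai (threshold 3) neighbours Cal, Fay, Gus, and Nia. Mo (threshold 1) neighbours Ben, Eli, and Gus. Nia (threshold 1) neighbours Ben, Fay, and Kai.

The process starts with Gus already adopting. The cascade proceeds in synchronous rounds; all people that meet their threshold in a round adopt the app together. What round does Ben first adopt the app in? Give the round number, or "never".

Round 1 — Gus adopts the app (initial).
Round 2 — checking thresholds:
  Eli: 1 of 4 neighbours < 4, holds.
  Fay: 1 of 5 neighbours ≥ 1, adopts the app.
  Kai: 1 of 4 neighbours < 3, holds.
  Mo: 1 of 3 neighbours ≥ 1, adopts the app.
Round 3 — checking thresholds:
  Ben: 2 of 3 neighbours ≥ 1, adopts the app.
  Eli: 3 of 4 neighbours < 4, holds.
  Kai: 2 of 4 neighbours < 3, holds.
  Nia: 1 of 3 neighbours ≥ 1, adopts the app.
Round 4 — checking thresholds:
  Eli: 3 of 4 neighbours < 4, holds.
  Kai: 3 of 4 neighbours ≥ 3, adopts the app.
Round 5 — no new adoptions; cascade stops.

3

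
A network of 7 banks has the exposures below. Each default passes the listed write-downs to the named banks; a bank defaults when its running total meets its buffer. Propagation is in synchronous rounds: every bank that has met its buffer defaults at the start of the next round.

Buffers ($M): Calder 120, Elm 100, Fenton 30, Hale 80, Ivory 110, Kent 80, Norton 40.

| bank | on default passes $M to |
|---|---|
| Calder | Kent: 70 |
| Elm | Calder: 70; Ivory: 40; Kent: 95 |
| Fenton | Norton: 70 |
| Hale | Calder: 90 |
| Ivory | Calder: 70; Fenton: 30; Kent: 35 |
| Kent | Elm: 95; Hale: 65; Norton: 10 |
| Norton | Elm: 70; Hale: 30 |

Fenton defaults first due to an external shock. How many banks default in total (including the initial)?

Round 1 — Fenton defaults (initial).
  Norton: +70 → 70 ≥ 40
Round 2 — Norton defaults.
  Elm: +70 → 70 < 100
  Hale: +30 → 30 < 80
No further defaults.

2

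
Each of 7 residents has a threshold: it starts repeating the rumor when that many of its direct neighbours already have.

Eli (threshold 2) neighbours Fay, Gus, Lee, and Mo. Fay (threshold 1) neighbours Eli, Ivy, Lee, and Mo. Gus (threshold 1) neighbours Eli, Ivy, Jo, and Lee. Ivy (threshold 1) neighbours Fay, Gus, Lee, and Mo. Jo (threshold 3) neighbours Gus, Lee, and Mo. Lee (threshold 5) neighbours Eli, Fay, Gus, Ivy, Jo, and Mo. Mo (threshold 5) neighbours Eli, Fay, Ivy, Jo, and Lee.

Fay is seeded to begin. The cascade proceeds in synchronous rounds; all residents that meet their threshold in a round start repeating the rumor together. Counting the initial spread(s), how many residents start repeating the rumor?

4

Round 1 — Fay starts repeating the rumor (initial).
Round 2 — checking thresholds:
  Eli: 1 of 4 neighbours < 2, below threshold.
  Ivy: 1 of 4 neighbours ≥ 1, starts repeating the rumor.
  Lee: 1 of 6 neighbours < 5, below threshold.
  Mo: 1 of 5 neighbours < 5, below threshold.
Round 3 — checking thresholds:
  Eli: 1 of 4 neighbours < 2, below threshold.
  Gus: 1 of 4 neighbours ≥ 1, starts repeating the rumor.
  Lee: 2 of 6 neighbours < 5, below threshold.
  Mo: 2 of 5 neighbours < 5, below threshold.
Round 4 — checking thresholds:
  Eli: 2 of 4 neighbours ≥ 2, starts repeating the rumor.
  Jo: 1 of 3 neighbours < 3, below threshold.
  Lee: 3 of 6 neighbours < 5, below threshold.
  Mo: 2 of 5 neighbours < 5, below threshold.
Round 5 — no new spreads; cascade stops.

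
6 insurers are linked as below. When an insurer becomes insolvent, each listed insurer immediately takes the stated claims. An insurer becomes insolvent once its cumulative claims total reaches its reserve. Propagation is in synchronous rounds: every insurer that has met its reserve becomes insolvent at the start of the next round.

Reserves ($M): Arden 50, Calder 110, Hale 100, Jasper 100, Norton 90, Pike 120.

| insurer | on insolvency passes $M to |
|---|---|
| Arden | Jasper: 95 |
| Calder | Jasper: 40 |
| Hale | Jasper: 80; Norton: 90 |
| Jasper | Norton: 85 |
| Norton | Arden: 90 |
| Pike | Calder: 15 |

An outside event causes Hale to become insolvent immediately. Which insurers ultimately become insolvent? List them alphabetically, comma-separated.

Arden, Hale, Jasper, Norton

Round 1 — Hale becomes insolvent (initial).
  Jasper: +80 → 80 < 100
  Norton: +90 → 90 ≥ 90
Round 2 — Norton becomes insolvent.
  Arden: +90 → 90 ≥ 50
Round 3 — Arden becomes insolvent.
  Jasper: +95 → 175 ≥ 100
Round 4 — Jasper becomes insolvent.
No further insolvencies.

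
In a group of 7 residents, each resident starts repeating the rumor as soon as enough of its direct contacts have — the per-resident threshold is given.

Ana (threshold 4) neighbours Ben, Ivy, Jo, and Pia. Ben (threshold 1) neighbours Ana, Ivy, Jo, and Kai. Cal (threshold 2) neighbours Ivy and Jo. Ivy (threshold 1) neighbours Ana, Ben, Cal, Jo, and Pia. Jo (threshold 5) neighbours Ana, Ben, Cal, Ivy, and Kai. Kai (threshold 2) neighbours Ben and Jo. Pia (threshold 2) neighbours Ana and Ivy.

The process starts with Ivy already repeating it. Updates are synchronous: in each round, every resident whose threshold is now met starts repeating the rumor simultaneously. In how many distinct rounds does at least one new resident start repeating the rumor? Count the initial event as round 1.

2

Round 1 — Ivy starts repeating the rumor (initial).
Round 2 — checking thresholds:
  Ana: 1 of 4 neighbours < 4, holds.
  Ben: 1 of 4 neighbours ≥ 1, starts repeating the rumor.
  Cal: 1 of 2 neighbours < 2, holds.
  Jo: 1 of 5 neighbours < 5, holds.
  Pia: 1 of 2 neighbours < 2, holds.
Round 3 — no new spreads; cascade stops.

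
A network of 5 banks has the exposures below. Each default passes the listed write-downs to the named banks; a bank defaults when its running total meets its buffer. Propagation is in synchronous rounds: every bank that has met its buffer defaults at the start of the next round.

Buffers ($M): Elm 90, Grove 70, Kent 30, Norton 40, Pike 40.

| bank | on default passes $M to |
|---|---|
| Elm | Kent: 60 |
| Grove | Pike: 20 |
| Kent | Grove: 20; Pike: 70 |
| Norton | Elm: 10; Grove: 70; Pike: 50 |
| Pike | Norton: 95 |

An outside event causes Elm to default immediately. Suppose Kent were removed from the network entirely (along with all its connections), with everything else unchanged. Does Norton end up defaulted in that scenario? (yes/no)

no

With Kent removed:
Round 1 — Elm defaults (initial).
No further defaults.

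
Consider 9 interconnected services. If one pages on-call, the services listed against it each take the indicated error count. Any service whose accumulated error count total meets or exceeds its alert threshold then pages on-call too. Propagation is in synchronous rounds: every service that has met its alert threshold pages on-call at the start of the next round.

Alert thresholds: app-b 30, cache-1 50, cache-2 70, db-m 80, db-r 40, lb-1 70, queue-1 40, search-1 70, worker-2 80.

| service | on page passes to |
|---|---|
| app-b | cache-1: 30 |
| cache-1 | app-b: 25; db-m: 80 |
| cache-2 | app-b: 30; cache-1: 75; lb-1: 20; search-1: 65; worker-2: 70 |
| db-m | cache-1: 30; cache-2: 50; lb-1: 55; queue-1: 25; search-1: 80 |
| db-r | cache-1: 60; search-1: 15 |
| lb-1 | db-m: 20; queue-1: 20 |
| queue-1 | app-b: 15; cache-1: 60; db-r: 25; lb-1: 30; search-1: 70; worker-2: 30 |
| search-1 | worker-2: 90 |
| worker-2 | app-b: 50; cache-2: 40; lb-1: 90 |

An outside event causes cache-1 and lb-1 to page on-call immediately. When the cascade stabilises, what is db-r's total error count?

Round 1 — cache-1, lb-1 page on-call (initial).
  app-b: +25 → 25 < 30
  db-m: +80+20 → 100 ≥ 80
  queue-1: +20 → 20 < 40
Round 2 — db-m pages on-call.
  cache-2: +50 → 50 < 70
  queue-1: +25 → 45 ≥ 40
  search-1: +80 → 80 ≥ 70
Round 3 — queue-1, search-1 page on-call.
  app-b: +15 → 40 ≥ 30
  db-r: +25 → 25 < 40
  worker-2: +30+90 → 120 ≥ 80
Round 4 — app-b, worker-2 page on-call.
  cache-2: +40 → 90 ≥ 70
Round 5 — cache-2 pages on-call.
No further pages.

25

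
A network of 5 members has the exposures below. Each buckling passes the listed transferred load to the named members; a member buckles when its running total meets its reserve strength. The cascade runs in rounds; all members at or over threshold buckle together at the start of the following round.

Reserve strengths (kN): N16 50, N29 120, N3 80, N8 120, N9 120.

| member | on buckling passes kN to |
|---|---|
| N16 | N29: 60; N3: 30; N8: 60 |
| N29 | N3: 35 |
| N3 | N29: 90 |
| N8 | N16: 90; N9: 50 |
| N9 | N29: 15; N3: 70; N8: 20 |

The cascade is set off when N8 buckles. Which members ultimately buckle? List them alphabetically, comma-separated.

N16, N8

Round 1 — N8 buckles (initial).
  N16: +90 → 90 ≥ 50
  N9: +50 → 50 < 120
Round 2 — N16 buckles.
  N29: +60 → 60 < 120
  N3: +30 → 30 < 80
No further bucklings.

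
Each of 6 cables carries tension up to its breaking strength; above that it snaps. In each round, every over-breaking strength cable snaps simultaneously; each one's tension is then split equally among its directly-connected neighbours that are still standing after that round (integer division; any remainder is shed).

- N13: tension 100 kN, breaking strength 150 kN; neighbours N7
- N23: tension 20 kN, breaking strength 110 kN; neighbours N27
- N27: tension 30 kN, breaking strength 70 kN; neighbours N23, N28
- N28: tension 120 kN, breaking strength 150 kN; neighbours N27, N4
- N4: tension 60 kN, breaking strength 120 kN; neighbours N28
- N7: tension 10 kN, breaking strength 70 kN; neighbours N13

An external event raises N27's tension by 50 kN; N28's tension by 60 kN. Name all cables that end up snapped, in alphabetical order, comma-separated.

Round 1 — N27 at 80 > 70; N28 at 180 > 150. N27, N28 snap.
  N27 sheds 80 kN to N23: 80 each.
    N23: 20+80 = 100 ≤ 110
  N28 sheds 180 kN to N4: 180 each.
    N4: 60+180 = 240 > 120
Round 2 — N4 snaps.
  N4 sheds 240 kN: no online neighbours, lost.
No further breaks.

N27, N28, N4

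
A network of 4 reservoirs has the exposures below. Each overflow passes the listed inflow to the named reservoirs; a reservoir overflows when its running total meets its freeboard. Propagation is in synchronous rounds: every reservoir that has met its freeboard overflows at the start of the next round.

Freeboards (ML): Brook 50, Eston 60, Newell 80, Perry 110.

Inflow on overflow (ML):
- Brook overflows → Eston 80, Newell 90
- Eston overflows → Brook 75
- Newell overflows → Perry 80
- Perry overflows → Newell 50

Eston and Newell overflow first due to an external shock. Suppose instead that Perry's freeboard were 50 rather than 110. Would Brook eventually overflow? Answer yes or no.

yes

With Perry's freeboard at 50:
Round 1 — Eston, Newell overflow (initial).
  Brook: +75 → 75 ≥ 50
  Perry: +80 → 80 ≥ 50
Round 2 — Brook, Perry overflow.
No further overflows.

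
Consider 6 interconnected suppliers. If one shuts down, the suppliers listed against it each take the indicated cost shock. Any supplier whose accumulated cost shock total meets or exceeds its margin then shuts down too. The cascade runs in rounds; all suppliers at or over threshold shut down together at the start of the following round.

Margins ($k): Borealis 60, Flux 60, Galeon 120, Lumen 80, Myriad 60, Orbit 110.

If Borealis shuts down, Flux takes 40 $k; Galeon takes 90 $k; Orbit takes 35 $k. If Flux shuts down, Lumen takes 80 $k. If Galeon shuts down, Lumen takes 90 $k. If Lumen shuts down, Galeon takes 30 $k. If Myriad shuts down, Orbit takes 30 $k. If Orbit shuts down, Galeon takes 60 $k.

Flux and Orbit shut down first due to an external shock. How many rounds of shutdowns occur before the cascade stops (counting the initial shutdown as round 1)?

Round 1 — Flux, Orbit shut down (initial).
  Galeon: +60 → 60 < 120
  Lumen: +80 → 80 ≥ 80
Round 2 — Lumen shuts down.
  Galeon: +30 → 90 < 120
No further shutdowns.

2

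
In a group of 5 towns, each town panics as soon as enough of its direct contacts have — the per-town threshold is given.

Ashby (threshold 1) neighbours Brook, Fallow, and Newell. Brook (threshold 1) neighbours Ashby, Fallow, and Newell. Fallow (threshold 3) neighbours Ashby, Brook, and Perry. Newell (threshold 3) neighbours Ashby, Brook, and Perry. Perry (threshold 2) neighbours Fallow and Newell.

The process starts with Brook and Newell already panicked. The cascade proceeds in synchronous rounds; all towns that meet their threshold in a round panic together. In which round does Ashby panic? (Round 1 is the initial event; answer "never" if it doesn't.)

2

Round 1 — Brook, Newell panic (initial).
Round 2 — checking thresholds:
  Ashby: 2 of 3 neighbours ≥ 1, panics.
  Fallow: 1 of 3 neighbours < 3, below threshold.
  Perry: 1 of 2 neighbours < 2, below threshold.
Round 3 — no new panics; cascade stops.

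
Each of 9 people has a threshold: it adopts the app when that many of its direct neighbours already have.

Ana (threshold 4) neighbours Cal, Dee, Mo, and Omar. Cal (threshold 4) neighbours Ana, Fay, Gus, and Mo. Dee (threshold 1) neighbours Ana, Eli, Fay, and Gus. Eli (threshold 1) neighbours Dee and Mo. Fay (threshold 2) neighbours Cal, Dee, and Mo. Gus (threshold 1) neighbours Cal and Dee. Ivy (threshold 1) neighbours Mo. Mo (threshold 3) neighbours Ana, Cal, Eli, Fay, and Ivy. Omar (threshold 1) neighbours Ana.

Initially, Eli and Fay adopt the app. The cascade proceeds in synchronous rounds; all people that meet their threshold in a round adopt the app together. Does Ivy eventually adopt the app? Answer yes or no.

Round 1 — Eli, Fay adopt the app (initial).
Round 2 — checking thresholds:
  Cal: 1 of 4 neighbours < 4, not yet.
  Dee: 2 of 4 neighbours ≥ 1, adopts the app.
  Mo: 2 of 5 neighbours < 3, not yet.
Round 3 — checking thresholds:
  Ana: 1 of 4 neighbours < 4, not yet.
  Cal: 1 of 4 neighbours < 4, not yet.
  Gus: 1 of 2 neighbours ≥ 1, adopts the app.
  Mo: 2 of 5 neighbours < 3, not yet.
Round 4 — no new adoptions; cascade stops.

no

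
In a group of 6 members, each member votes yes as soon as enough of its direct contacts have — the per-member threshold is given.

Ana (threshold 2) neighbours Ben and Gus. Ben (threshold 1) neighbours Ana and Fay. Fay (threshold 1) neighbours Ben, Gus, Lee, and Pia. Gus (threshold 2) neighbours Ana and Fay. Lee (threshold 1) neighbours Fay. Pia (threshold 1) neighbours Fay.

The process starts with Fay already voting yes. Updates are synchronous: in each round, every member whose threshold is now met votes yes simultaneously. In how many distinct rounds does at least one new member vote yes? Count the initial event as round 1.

Round 1 — Fay votes yes (initial).
Round 2 — checking thresholds:
  Ben: 1 of 2 neighbours ≥ 1, votes yes.
  Gus: 1 of 2 neighbours < 2, below threshold.
  Lee: 1 of 1 neighbours ≥ 1, votes yes.
  Pia: 1 of 1 neighbours ≥ 1, votes yes.
Round 3 — no new yes votes; cascade stops.

2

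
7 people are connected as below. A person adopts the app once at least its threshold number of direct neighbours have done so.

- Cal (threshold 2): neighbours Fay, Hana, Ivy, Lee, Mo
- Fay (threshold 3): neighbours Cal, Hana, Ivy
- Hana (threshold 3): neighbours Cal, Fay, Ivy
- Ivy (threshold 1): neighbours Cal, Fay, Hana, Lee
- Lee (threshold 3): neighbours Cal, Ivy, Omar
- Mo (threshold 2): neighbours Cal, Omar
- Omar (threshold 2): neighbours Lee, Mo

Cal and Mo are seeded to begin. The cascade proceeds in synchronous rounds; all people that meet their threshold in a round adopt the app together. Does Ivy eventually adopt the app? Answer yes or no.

Round 1 — Cal, Mo adopt the app (initial).
Round 2 — checking thresholds:
  Fay: 1 of 3 neighbours < 3, not yet.
  Hana: 1 of 3 neighbours < 3, not yet.
  Ivy: 1 of 4 neighbours ≥ 1, adopts the app.
  Lee: 1 of 3 neighbours < 3, not yet.
  Omar: 1 of 2 neighbours < 2, not yet.
Round 3 — no new adoptions; cascade stops.

yes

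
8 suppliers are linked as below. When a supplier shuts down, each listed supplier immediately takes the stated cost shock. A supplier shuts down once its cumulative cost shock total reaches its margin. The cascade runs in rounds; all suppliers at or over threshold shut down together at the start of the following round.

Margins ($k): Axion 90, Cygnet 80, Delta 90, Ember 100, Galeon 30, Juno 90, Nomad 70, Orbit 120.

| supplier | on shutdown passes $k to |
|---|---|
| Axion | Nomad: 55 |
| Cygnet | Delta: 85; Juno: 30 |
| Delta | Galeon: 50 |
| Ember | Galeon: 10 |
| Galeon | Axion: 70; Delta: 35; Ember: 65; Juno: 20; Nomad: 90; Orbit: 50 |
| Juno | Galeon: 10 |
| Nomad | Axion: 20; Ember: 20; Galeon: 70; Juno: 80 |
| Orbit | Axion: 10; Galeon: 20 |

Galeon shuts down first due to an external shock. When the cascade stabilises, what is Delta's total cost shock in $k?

35

Round 1 — Galeon shuts down (initial).
  Axion: +70 → 70 < 90
  Delta: +35 → 35 < 90
  Ember: +65 → 65 < 100
  Juno: +20 → 20 < 90
  Nomad: +90 → 90 ≥ 70
  Orbit: +50 → 50 < 120
Round 2 — Nomad shuts down.
  Axion: +20 → 90 ≥ 90
  Ember: +20 → 85 < 100
  Juno: +80 → 100 ≥ 90
Round 3 — Axion, Juno shut down.
No further shutdowns.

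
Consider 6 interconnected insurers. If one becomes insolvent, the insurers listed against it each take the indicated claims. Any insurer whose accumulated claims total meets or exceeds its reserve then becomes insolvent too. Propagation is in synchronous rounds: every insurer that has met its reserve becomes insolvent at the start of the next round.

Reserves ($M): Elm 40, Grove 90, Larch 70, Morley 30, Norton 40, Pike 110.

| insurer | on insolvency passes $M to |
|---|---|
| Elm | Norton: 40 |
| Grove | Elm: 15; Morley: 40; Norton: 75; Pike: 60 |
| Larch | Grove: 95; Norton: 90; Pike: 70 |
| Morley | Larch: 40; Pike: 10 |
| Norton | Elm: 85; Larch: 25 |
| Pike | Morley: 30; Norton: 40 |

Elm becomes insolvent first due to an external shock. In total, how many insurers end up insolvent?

2

Round 1 — Elm becomes insolvent (initial).
  Norton: +40 → 40 ≥ 40
Round 2 — Norton becomes insolvent.
  Larch: +25 → 25 < 70
No further insolvencies.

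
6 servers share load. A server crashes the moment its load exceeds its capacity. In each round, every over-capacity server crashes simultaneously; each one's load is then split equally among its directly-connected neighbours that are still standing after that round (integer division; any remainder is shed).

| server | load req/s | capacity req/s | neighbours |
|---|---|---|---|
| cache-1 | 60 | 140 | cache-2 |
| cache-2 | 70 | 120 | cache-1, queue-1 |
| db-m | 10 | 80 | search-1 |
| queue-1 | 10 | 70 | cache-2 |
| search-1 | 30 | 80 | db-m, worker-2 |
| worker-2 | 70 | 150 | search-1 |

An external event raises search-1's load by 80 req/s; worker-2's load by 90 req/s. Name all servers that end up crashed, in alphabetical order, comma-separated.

db-m, search-1, worker-2

Round 1 — search-1 at 110 > 80; worker-2 at 160 > 150. search-1, worker-2 crash.
  search-1 sheds 110 req/s to db-m: 110 each.
    db-m: 10+110 = 120 > 80
  worker-2 sheds 160 req/s: no online neighbours, lost.
Round 2 — db-m crashes.
  db-m sheds 120 req/s: no online neighbours, lost.
No further crashes.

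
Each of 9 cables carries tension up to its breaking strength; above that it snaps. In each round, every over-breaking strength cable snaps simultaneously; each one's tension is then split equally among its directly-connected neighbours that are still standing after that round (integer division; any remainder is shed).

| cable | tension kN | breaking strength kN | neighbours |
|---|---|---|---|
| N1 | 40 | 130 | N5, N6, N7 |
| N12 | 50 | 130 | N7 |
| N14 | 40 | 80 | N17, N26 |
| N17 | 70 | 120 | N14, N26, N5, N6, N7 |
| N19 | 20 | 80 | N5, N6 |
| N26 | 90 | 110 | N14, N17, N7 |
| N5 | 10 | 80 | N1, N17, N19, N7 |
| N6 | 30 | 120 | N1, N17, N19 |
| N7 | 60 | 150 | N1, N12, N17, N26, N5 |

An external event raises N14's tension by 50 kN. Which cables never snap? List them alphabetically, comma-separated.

Round 1 — N14 at 90 > 80. N14 snaps.
  N14 sheds 90 kN to N17, N26: 45 each.
    N17: 70+45 = 115 ≤ 120
    N26: 90+45 = 135 > 110
Round 2 — N26 snaps.
  N26 sheds 135 kN to N17, N7: 67 each (1 lost).
    N17: 115+67 = 182 > 120
    N7: 60+67 = 127 ≤ 150
Round 3 — N17 snaps.
  N17 sheds 182 kN to N5, N6, N7: 60 each (2 lost).
    N5: 10+60 = 70 ≤ 80
    N6: 30+60 = 90 ≤ 120
    N7: 127+60 = 187 > 150
Round 4 — N7 snaps.
  N7 sheds 187 kN to N1, N12, N5: 62 each (1 lost).
    N1: 40+62 = 102 ≤ 130
    N12: 50+62 = 112 ≤ 130
    N5: 70+62 = 132 > 80
Round 5 — N5 snaps.
  N5 sheds 132 kN to N1, N19: 66 each.
    N1: 102+66 = 168 > 130
    N19: 20+66 = 86 > 80
Round 6 — N1, N19 snap.
  N1 sheds 168 kN to N6: 168 each.
    N6: 90+168 = 258 > 120
  N19 sheds 86 kN to N6: 86 each.
    N6: 258+86 = 344 > 120
Round 7 — N6 snaps.
  N6 sheds 344 kN: no online neighbours, lost.
No further breaks.

N12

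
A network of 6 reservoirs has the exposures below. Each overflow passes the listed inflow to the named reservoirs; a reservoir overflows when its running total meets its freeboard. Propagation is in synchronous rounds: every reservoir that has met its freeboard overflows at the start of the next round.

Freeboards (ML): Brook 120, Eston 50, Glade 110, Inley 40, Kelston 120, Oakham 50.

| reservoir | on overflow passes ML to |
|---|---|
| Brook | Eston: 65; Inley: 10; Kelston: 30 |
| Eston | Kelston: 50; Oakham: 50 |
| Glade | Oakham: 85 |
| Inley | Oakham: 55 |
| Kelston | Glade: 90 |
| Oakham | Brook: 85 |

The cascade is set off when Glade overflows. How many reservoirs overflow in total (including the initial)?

2

Round 1 — Glade overflows (initial).
  Oakham: +85 → 85 ≥ 50
Round 2 — Oakham overflows.
  Brook: +85 → 85 < 120
No further overflows.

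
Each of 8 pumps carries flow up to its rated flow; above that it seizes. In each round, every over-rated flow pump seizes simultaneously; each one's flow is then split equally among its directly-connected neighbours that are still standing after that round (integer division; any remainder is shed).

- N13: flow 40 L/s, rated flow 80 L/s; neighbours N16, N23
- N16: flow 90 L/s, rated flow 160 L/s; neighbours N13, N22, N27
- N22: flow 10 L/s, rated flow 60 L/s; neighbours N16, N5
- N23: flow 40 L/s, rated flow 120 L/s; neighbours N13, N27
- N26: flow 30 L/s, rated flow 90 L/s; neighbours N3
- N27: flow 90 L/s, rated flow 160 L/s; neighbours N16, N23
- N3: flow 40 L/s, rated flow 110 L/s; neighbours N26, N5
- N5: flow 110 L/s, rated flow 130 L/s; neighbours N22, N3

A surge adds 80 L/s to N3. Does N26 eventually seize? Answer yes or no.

no

Round 1 — N3 at 120 > 110. N3 seizes.
  N3 sheds 120 L/s to N26, N5: 60 each.
    N26: 30+60 = 90 ≤ 90
    N5: 110+60 = 170 > 130
Round 2 — N5 seizes.
  N5 sheds 170 L/s to N22: 170 each.
    N22: 10+170 = 180 > 60
Round 3 — N22 seizes.
  N22 sheds 180 L/s to N16: 180 each.
    N16: 90+180 = 270 > 160
Round 4 — N16 seizes.
  N16 sheds 270 L/s to N13, N27: 135 each.
    N13: 40+135 = 175 > 80
    N27: 90+135 = 225 > 160
Round 5 — N13, N27 seize.
  N13 sheds 175 L/s to N23: 175 each.
    N23: 40+175 = 215 > 120
  N27 sheds 225 L/s to N23: 225 each.
    N23: 215+225 = 440 > 120
Round 6 — N23 seizes.
  N23 sheds 440 L/s: no online neighbours, lost.
No further seizures.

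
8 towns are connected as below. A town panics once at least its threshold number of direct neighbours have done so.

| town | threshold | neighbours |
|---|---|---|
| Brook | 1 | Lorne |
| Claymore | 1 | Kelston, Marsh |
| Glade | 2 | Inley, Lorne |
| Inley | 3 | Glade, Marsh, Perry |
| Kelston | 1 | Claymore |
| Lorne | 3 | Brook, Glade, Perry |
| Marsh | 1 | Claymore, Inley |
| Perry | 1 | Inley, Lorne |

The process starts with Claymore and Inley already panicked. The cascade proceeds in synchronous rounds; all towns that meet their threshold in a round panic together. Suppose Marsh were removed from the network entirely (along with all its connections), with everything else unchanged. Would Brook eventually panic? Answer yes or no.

With Marsh removed:
Round 1 — Claymore, Inley panic (initial).
Round 2 — checking thresholds:
  Glade: 1 of 2 neighbours < 2, not yet.
  Kelston: 1 of 1 neighbours ≥ 1, panics.
  Perry: 1 of 2 neighbours ≥ 1, panics.
Round 3 — no new panics; cascade stops.

no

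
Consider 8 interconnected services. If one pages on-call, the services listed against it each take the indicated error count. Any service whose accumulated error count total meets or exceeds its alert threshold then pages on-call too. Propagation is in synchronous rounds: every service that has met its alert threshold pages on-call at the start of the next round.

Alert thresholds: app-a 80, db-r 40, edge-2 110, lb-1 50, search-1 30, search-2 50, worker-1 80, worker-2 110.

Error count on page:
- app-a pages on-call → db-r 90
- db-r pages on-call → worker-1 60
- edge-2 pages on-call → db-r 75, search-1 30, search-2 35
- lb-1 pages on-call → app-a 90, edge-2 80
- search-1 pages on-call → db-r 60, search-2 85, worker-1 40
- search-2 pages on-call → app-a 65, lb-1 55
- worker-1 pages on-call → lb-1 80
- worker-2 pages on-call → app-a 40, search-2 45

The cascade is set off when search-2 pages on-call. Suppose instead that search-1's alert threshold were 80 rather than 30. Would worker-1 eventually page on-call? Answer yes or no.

With search-1's alert threshold at 80:
Round 1 — search-2 pages on-call (initial).
  app-a: +65 → 65 < 80
  lb-1: +55 → 55 ≥ 50
Round 2 — lb-1 pages on-call.
  app-a: +90 → 155 ≥ 80
  edge-2: +80 → 80 < 110
Round 3 — app-a pages on-call.
  db-r: +90 → 90 ≥ 40
Round 4 — db-r pages on-call.
  worker-1: +60 → 60 < 80
No further pages.

no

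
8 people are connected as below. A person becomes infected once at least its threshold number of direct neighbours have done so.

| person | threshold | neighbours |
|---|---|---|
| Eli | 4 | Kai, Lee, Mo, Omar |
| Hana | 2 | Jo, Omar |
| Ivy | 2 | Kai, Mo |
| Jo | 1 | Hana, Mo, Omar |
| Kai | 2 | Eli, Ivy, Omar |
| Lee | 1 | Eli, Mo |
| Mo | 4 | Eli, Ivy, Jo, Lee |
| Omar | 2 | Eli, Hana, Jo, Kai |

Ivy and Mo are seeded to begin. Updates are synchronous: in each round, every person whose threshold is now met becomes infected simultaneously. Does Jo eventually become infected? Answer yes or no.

yes

Round 1 — Ivy, Mo become infected (initial).
Round 2 — checking thresholds:
  Eli: 1 of 4 neighbours < 4, below threshold.
  Jo: 1 of 3 neighbours ≥ 1, becomes infected.
  Kai: 1 of 3 neighbours < 2, below threshold.
  Lee: 1 of 2 neighbours ≥ 1, becomes infected.
Round 3 — no new infections; cascade stops.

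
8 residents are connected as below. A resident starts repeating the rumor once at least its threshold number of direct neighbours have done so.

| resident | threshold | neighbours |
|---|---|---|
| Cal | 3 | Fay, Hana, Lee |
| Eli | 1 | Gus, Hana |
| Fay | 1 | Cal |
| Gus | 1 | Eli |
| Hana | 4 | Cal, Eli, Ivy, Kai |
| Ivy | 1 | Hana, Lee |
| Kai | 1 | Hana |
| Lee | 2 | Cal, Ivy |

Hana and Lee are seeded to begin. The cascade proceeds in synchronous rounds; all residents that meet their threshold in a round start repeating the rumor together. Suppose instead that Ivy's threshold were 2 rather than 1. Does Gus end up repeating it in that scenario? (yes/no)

With Ivy's threshold at 2:
Round 1 — Hana, Lee start repeating the rumor (initial).
Round 2 — checking thresholds:
  Cal: 2 of 3 neighbours < 3, not yet.
  Eli: 1 of 2 neighbours ≥ 1, starts repeating the rumor.
  Ivy: 2 of 2 neighbours ≥ 2, starts repeating the rumor.
  Kai: 1 of 1 neighbours ≥ 1, starts repeating the rumor.
Round 3 — checking thresholds:
  Cal: 2 of 3 neighbours < 3, not yet.
  Gus: 1 of 1 neighbours ≥ 1, starts repeating the rumor.
Round 4 — no new spreads; cascade stops.

yes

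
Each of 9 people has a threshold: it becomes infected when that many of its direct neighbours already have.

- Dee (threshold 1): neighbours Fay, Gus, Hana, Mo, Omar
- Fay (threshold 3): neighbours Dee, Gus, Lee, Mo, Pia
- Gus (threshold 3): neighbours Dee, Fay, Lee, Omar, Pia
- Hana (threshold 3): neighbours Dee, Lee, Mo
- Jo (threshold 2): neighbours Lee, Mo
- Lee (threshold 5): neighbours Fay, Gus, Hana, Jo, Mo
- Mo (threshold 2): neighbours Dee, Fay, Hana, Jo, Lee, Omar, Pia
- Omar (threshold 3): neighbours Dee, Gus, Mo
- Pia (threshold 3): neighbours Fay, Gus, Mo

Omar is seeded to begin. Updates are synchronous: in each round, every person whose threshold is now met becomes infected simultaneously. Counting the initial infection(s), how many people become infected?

3

Round 1 — Omar becomes infected (initial).
Round 2 — checking thresholds:
  Dee: 1 of 5 neighbours ≥ 1, becomes infected.
  Gus: 1 of 5 neighbours < 3, below threshold.
  Mo: 1 of 7 neighbours < 2, below threshold.
Round 3 — checking thresholds:
  Fay: 1 of 5 neighbours < 3, below threshold.
  Gus: 2 of 5 neighbours < 3, below threshold.
  Hana: 1 of 3 neighbours < 3, below threshold.
  Mo: 2 of 7 neighbours ≥ 2, becomes infected.
Round 4 — no new infections; cascade stops.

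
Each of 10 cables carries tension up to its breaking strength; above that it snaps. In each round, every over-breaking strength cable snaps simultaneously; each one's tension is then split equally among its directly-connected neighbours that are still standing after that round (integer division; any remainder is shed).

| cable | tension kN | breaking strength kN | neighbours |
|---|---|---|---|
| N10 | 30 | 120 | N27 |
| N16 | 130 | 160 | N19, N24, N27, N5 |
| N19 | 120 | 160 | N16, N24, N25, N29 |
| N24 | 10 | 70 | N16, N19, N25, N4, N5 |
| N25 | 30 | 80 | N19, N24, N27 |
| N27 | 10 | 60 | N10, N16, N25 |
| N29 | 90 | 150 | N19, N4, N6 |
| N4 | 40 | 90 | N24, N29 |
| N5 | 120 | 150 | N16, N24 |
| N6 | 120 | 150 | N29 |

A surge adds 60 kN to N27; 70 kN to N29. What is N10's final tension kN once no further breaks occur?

Round 1 — N27 at 70 > 60; N29 at 160 > 150. N27, N29 snap.
  N27 sheds 70 kN to N10, N16, N25: 23 each (1 lost).
    N10: 30+23 = 53 ≤ 120
    N16: 130+23 = 153 ≤ 160
    N25: 30+23 = 53 ≤ 80
  N29 sheds 160 kN to N19, N4, N6: 53 each (1 lost).
    N19: 120+53 = 173 > 160
    N4: 40+53 = 93 > 90
    N6: 120+53 = 173 > 150
Round 2 — N19, N4, N6 snap.
  N19 sheds 173 kN to N16, N24, N25: 57 each (2 lost).
    N16: 153+57 = 210 > 160
    N24: 10+57 = 67 ≤ 70
    N25: 53+57 = 110 > 80
  N4 sheds 93 kN to N24: 93 each.
    N24: 67+93 = 160 > 70
  N6 sheds 173 kN: no online neighbours, lost.
Round 3 — N16, N24, N25 snap.
  N16 sheds 210 kN to N5: 210 each.
    N5: 120+210 = 330 > 150
  N24 sheds 160 kN to N5: 160 each.
    N5: 330+160 = 490 > 150
  N25 sheds 110 kN: no online neighbours, lost.
Round 4 — N5 snaps.
  N5 sheds 490 kN: no online neighbours, lost.
No further breaks.

53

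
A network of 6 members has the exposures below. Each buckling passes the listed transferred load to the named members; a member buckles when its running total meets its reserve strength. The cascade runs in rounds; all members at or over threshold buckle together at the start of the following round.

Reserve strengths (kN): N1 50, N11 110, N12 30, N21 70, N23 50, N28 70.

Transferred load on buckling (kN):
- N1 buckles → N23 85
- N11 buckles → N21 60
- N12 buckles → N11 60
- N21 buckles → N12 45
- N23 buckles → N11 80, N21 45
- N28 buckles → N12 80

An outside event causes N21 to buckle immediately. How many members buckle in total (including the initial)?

2

Round 1 — N21 buckles (initial).
  N12: +45 → 45 ≥ 30
Round 2 — N12 buckles.
  N11: +60 → 60 < 110
No further bucklings.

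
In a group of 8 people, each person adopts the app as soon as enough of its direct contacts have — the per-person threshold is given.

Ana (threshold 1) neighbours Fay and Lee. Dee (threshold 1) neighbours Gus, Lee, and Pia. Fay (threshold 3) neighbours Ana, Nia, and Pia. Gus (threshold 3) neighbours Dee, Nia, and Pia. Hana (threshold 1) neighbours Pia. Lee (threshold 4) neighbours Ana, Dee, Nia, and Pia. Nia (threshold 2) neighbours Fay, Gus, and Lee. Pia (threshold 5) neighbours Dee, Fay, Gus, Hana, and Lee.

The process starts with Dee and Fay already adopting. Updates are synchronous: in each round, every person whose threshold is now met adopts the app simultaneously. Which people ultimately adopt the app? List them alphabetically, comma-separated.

Ana, Dee, Fay

Round 1 — Dee, Fay adopt the app (initial).
Round 2 — checking thresholds:
  Ana: 1 of 2 neighbours ≥ 1, adopts the app.
  Gus: 1 of 3 neighbours < 3, not yet.
  Lee: 1 of 4 neighbours < 4, not yet.
  Nia: 1 of 3 neighbours < 2, not yet.
  Pia: 2 of 5 neighbours < 5, not yet.
Round 3 — no new adoptions; cascade stops.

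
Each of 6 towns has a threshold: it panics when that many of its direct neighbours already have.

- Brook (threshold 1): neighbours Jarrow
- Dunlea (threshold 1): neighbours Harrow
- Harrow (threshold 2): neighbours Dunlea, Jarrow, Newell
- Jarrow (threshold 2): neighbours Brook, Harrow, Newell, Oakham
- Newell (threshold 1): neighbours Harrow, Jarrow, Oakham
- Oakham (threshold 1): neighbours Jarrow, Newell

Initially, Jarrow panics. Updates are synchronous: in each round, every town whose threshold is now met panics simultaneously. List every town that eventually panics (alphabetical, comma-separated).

Brook, Dunlea, Harrow, Jarrow, Newell, Oakham

Round 1 — Jarrow panics (initial).
Round 2 — checking thresholds:
  Brook: 1 of 1 neighbours ≥ 1, panics.
  Harrow: 1 of 3 neighbours < 2, holds.
  Newell: 1 of 3 neighbours ≥ 1, panics.
  Oakham: 1 of 2 neighbours ≥ 1, panics.
Round 3 — checking thresholds:
  Harrow: 2 of 3 neighbours ≥ 2, panics.
Round 4 — checking thresholds:
  Dunlea: 1 of 1 neighbours ≥ 1, panics.
Round 5 — no new panics; cascade stops.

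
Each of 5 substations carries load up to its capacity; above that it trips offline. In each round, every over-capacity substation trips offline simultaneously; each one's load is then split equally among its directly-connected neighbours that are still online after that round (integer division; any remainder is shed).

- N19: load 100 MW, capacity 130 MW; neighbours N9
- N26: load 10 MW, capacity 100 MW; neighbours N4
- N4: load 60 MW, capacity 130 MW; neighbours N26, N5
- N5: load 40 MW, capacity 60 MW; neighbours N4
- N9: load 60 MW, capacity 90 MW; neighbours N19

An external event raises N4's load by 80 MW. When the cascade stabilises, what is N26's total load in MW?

80

Round 1 — N4 at 140 > 130. N4 trips offline.
  N4 sheds 140 MW to N26, N5: 70 each.
    N26: 10+70 = 80 ≤ 100
    N5: 40+70 = 110 > 60
Round 2 — N5 trips offline.
  N5 sheds 110 MW: no online neighbours, lost.
No further trips.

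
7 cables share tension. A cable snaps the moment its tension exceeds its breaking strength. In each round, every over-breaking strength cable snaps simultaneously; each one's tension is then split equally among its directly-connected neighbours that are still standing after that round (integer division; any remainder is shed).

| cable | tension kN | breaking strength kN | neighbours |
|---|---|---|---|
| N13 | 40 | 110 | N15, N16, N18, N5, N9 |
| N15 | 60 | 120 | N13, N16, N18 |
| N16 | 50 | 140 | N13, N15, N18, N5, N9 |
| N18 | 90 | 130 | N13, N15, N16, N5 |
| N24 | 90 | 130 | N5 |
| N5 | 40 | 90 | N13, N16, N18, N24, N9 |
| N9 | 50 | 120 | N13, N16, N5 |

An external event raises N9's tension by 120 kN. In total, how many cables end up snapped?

6

Round 1 — N9 at 170 > 120. N9 snaps.
  N9 sheds 170 kN to N13, N16, N5: 56 each (2 lost).
    N13: 40+56 = 96 ≤ 110
    N16: 50+56 = 106 ≤ 140
    N5: 40+56 = 96 > 90
Round 2 — N5 snaps.
  N5 sheds 96 kN to N13, N16, N18, N24: 24 each.
    N13: 96+24 = 120 > 110
    N16: 106+24 = 130 ≤ 140
    N18: 90+24 = 114 ≤ 130
    N24: 90+24 = 114 ≤ 130
Round 3 — N13 snaps.
  N13 sheds 120 kN to N15, N16, N18: 40 each.
    N15: 60+40 = 100 ≤ 120
    N16: 130+40 = 170 > 140
    N18: 114+40 = 154 > 130
Round 4 — N16, N18 snap.
  N16 sheds 170 kN to N15: 170 each.
    N15: 100+170 = 270 > 120
  N18 sheds 154 kN to N15: 154 each.
    N15: 270+154 = 424 > 120
Round 5 — N15 snaps.
  N15 sheds 424 kN: no online neighbours, lost.
No further breaks.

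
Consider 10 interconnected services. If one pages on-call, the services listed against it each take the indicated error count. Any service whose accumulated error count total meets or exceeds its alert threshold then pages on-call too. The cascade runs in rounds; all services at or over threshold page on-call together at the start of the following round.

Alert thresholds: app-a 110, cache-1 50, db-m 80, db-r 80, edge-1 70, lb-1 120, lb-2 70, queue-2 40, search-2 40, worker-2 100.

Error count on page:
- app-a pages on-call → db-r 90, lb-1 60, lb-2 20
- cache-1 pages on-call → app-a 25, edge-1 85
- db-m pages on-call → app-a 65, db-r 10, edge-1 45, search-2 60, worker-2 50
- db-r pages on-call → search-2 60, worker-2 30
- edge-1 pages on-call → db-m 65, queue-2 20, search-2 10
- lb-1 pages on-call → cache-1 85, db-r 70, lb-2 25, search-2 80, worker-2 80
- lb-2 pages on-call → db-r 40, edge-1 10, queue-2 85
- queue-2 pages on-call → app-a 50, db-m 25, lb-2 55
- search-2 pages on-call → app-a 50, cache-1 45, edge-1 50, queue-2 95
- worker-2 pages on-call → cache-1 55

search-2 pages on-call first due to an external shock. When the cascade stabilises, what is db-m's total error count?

25

Round 1 — search-2 pages on-call (initial).
  app-a: +50 → 50 < 110
  cache-1: +45 → 45 < 50
  edge-1: +50 → 50 < 70
  queue-2: +95 → 95 ≥ 40
Round 2 — queue-2 pages on-call.
  app-a: +50 → 100 < 110
  db-m: +25 → 25 < 80
  lb-2: +55 → 55 < 70
No further pages.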